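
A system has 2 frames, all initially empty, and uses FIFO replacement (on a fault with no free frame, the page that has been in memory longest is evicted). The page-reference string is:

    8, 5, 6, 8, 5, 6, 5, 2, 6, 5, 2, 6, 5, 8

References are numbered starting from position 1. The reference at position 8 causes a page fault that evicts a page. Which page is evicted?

pos 1: 8 → miss, frames [8]
pos 2: 5 → miss, frames [8, 5]
pos 3: 6 → miss, evict 8, frames [5, 6]
pos 4: 8 → miss, evict 5, frames [6, 8]
pos 5: 5 → miss, evict 6, frames [8, 5]
pos 6: 6 → miss, evict 8, frames [5, 6]
pos 7: 5 → hit
pos 8: 2 → miss, evict 5, frames [6, 2]
At position 8, page 5 is evicted.

5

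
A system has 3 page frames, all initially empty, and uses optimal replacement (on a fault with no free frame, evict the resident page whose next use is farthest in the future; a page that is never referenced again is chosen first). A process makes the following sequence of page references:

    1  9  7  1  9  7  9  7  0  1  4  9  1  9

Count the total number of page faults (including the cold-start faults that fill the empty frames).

1: fault, frames [1]
9: fault, frames [1, 9]
7: fault, frames [1, 9, 7]
1: hit
9: hit
7: hit
9: hit
7: hit
0: fault, evict 7, frames [1, 9, 0]
1: hit
4: fault, evict 0, frames [1, 9, 4]
9: hit
1: hit
9: hit
Page faults: 5.

5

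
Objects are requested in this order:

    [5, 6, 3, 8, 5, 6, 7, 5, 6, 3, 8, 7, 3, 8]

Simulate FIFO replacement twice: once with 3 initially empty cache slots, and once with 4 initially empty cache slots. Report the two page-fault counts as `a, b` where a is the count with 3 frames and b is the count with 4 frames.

9, 10

3 frames: F F F F F F F . . F F . . . → 9 faults.
4 frames: F F F F . . F F F F F F . . → 10 faults.
10 > 9: adding a frame increased faults — Belady's anomaly.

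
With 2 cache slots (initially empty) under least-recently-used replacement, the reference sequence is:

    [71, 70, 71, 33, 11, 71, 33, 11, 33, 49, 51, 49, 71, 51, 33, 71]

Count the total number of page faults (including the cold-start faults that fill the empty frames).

13

71 → miss, frames (71)
70 → miss, frames (71 70)
71 → hit
33 → miss, evict 70, frames (71 33)
11 → miss, evict 71, frames (33 11)
71 → miss, evict 33, frames (11 71)
33 → miss, evict 11, frames (71 33)
11 → miss, evict 71, frames (33 11)
33 → hit
49 → miss, evict 11, frames (33 49)
51 → miss, evict 33, frames (49 51)
49 → hit
71 → miss, evict 51, frames (49 71)
51 → miss, evict 49, frames (71 51)
33 → miss, evict 71, frames (51 33)
71 → miss, evict 51, frames (33 71)
Page faults: 13.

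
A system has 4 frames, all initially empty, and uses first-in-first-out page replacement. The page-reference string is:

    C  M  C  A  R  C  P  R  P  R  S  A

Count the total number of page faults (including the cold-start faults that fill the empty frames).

C -> miss, frames (C)
M -> miss, frames (C M)
C -> hit
A -> miss, frames (C M A)
R -> miss, frames (C M A R)
C -> hit
P -> miss, evict C, frames (M A R P)
R -> hit
P -> hit
R -> hit
S -> miss, evict M, frames (A R P S)
A -> hit
Page faults: 6.

6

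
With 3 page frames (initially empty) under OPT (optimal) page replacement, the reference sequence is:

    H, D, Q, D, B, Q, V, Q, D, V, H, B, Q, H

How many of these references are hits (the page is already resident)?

H -> miss, frames [H]
D -> miss, frames [H, D]
Q -> miss, frames [H, D, Q]
D -> hit
B -> miss, evict H, frames [D, Q, B]
Q -> hit
V -> miss, evict B, frames [D, Q, V]
Q -> hit
D -> hit
V -> hit
H -> miss, evict V, frames [D, Q, H]
B -> miss, evict D, frames [Q, H, B]
Q -> hit
H -> hit
Hits: 7.

7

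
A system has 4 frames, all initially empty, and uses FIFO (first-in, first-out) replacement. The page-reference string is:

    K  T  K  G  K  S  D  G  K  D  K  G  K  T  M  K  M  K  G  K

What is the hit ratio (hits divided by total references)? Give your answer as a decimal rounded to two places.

K -> miss, frames [K]
T -> miss, frames [K, T]
K -> hit
G -> miss, frames [K, T, G]
K -> hit
S -> miss, frames [K, T, G, S]
D -> miss, evict K, frames [T, G, S, D]
G -> hit
K -> miss, evict T, frames [G, S, D, K]
D -> hit
K -> hit
G -> hit
K -> hit
T -> miss, evict G, frames [S, D, K, T]
M -> miss, evict S, frames [D, K, T, M]
K -> hit
M -> hit
K -> hit
G -> miss, evict D, frames [K, T, M, G]
K -> hit
Hits: 11 of 20 references → 11/20 = 0.5500.

0.55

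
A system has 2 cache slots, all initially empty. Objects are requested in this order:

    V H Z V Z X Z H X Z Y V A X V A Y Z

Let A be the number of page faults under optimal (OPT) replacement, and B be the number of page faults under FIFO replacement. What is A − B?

-5

Under OPT: F F F . . F . F . F F F F . F . F F → 12 faults.
Under FIFO: F F F F . F F F F F F F F F F F F F → 17 faults.
A − B = 12 − 17 = -5.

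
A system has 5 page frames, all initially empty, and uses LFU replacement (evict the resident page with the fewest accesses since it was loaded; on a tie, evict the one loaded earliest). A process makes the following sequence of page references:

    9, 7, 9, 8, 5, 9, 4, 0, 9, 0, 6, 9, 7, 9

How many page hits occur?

9: miss, frames (9)
7: miss, frames (9 7)
9: hit
8: miss, frames (9 7 8)
5: miss, frames (9 7 8 5)
9: hit
4: miss, frames (9 7 8 5 4)
0: miss, evict 7, frames (9 8 5 4 0)
9: hit
0: hit
6: miss, evict 8, frames (9 5 4 0 6)
9: hit
7: miss, evict 5, frames (9 4 0 6 7)
9: hit
Hits: 6.

6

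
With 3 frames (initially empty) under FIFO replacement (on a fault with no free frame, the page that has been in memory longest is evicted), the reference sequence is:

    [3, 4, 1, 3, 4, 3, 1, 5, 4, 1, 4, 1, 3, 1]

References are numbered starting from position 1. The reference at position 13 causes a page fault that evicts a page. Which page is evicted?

4

pos 1: 3 -> miss, frames [3]
pos 2: 4 -> miss, frames [3, 4]
pos 3: 1 -> miss, frames [3, 4, 1]
pos 4: 3 -> hit
pos 5: 4 -> hit
pos 6: 3 -> hit
pos 7: 1 -> hit
pos 8: 5 -> miss, evict 3, frames [4, 1, 5]
pos 9: 4 -> hit
pos 10: 1 -> hit
pos 11: 4 -> hit
pos 12: 1 -> hit
pos 13: 3 -> miss, evict 4, frames [1, 5, 3]
At position 13, page 4 is evicted.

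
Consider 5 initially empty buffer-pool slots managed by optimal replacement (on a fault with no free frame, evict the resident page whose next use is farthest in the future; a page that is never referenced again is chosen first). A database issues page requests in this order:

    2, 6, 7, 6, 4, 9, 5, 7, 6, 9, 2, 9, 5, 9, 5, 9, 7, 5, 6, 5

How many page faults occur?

2 -> fault, frames (2)
6 -> fault, frames (2 6)
7 -> fault, frames (2 6 7)
6 -> hit
4 -> fault, frames (2 6 7 4)
9 -> fault, frames (2 6 7 4 9)
5 -> fault, evict 4, frames (2 6 7 9 5)
7 -> hit
6 -> hit
9 -> hit
2 -> hit
9 -> hit
5 -> hit
9 -> hit
5 -> hit
9 -> hit
7 -> hit
5 -> hit
6 -> hit
5 -> hit
Page faults: 6.

6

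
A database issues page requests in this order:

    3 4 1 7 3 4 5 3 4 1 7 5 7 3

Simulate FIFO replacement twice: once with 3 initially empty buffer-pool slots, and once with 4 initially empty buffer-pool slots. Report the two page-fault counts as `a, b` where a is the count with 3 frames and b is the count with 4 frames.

10, 11

3 frames: F F F F F F F . . F F . . F → 10 faults.
4 frames: F F F F . . F F F F F F . F → 11 faults.
11 > 10: adding a frame increased faults — Belady's anomaly.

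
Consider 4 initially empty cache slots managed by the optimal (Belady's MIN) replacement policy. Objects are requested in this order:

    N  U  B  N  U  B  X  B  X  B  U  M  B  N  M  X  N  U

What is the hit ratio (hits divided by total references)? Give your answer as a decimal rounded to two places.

0.67

N: miss, frames (N)
U: miss, frames (N U)
B: miss, frames (N U B)
N: hit
U: hit
B: hit
X: miss, frames (N U B X)
B: hit
X: hit
B: hit
U: hit
M: miss, evict U, frames (N B X M)
B: hit
N: hit
M: hit
X: hit
N: hit
U: miss, evict M, frames (N B X U)
Hits: 12 of 18 references → 12/18 = 0.6667.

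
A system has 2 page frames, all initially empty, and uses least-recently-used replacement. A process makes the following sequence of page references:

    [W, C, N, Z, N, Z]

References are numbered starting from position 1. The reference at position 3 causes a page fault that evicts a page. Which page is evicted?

pos 1: W → miss, frames [W]
pos 2: C → miss, frames [W, C]
pos 3: N → miss, evict W, frames [C, N]
At position 3, page W is evicted.

W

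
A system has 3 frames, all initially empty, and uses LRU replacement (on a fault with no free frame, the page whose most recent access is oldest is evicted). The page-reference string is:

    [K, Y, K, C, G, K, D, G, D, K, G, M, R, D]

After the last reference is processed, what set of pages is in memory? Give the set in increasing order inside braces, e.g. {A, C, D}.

K → miss, frames [K]
Y → miss, frames [K, Y]
K → hit
C → miss, frames [Y, K, C]
G → miss, evict Y, frames [K, C, G]
K → hit
D → miss, evict C, frames [G, K, D]
G → hit
D → hit
K → hit
G → hit
M → miss, evict D, frames [K, G, M]
R → miss, evict K, frames [G, M, R]
D → miss, evict G, frames [M, R, D]

{D, M, R}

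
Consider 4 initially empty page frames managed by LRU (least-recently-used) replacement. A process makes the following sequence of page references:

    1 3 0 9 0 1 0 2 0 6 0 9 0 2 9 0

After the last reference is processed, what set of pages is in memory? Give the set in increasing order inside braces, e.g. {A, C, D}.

{0, 2, 6, 9}

1 → miss, frames {1}
3 → miss, frames {1,3}
0 → miss, frames {1,3,0}
9 → miss, frames {1,3,0,9}
0 → hit
1 → hit
0 → hit
2 → miss, evict 3, frames {9,1,0,2}
0 → hit
6 → miss, evict 9, frames {1,2,0,6}
0 → hit
9 → miss, evict 1, frames {2,6,0,9}
0 → hit
2 → hit
9 → hit
0 → hit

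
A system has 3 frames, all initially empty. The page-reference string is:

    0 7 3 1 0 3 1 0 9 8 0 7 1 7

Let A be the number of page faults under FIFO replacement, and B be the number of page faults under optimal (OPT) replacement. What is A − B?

Under FIFO: F F F F F . . . F F . F F . → 9 faults.
Under OPT: F F F F . . . . F F . F . . → 7 faults.
A − B = 9 − 7 = 2.

2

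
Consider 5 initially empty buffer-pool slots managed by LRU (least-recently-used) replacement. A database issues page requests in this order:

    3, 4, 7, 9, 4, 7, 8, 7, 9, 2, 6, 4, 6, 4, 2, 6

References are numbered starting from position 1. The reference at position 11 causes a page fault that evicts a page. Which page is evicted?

pos 1: 3 -> fault, frames [3]
pos 2: 4 -> fault, frames [3, 4]
pos 3: 7 -> fault, frames [3, 4, 7]
pos 4: 9 -> fault, frames [3, 4, 7, 9]
pos 5: 4 -> hit
pos 6: 7 -> hit
pos 7: 8 -> fault, frames [3, 9, 4, 7, 8]
pos 8: 7 -> hit
pos 9: 9 -> hit
pos 10: 2 -> fault, evict 3, frames [4, 8, 7, 9, 2]
pos 11: 6 -> fault, evict 4, frames [8, 7, 9, 2, 6]
At position 11, page 4 is evicted.

4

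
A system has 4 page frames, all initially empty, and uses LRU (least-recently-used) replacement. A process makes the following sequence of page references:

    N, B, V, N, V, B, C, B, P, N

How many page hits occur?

4

N → miss, frames (N)
B → miss, frames (N B)
V → miss, frames (N B V)
N → hit
V → hit
B → hit
C → miss, frames (N V B C)
B → hit
P → miss, evict N, frames (V C B P)
N → miss, evict V, frames (C B P N)
Hits: 4.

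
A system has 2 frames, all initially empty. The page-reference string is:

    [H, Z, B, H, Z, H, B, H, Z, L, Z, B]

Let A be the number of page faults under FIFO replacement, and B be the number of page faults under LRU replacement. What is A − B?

Under FIFO: F F F F F . F F F F . F → 10 faults.
Under LRU: F F F F F . F . F F . F → 9 faults.
A − B = 10 − 9 = 1.

1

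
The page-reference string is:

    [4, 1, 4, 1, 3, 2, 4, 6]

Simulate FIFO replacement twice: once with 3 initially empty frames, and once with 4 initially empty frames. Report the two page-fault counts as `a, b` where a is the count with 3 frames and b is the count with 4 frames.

3 frames: F F . . F F F F → 6 faults.
4 frames: F F . . F F . F → 5 faults.
5 < 6: adding a frame reduced faults, as is typical.

6, 5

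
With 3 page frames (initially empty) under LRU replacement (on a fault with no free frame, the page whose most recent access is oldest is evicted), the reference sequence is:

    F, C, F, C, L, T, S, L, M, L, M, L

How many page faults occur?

F → fault, frames [F]
C → fault, frames [F, C]
F → hit
C → hit
L → fault, frames [F, C, L]
T → fault, evict F, frames [C, L, T]
S → fault, evict C, frames [L, T, S]
L → hit
M → fault, evict T, frames [S, L, M]
L → hit
M → hit
L → hit
Page faults: 6.

6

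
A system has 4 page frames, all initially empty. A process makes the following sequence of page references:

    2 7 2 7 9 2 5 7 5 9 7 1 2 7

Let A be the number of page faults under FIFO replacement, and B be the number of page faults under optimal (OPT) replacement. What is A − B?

2

Under FIFO: F F . . F . F . . . . F F F → 7 faults.
Under OPT: F F . . F . F . . . . F . . → 5 faults.
A − B = 7 − 5 = 2.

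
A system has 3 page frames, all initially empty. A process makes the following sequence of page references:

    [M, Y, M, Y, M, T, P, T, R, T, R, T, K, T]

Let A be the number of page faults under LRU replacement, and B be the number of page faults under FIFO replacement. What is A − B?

-1

Under LRU: F F . . . F F . F . . . F . → 6 faults.
Under FIFO: F F . . . F F . F . . . F F → 7 faults.
A − B = 6 − 7 = -1.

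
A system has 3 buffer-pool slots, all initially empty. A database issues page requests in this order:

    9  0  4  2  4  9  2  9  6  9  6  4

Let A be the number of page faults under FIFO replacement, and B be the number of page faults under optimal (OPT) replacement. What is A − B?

2

Under FIFO: F F F F . F . . F . . F → 7 faults.
Under OPT: F F F F . . . . F . . . → 5 faults.
A − B = 7 − 5 = 2.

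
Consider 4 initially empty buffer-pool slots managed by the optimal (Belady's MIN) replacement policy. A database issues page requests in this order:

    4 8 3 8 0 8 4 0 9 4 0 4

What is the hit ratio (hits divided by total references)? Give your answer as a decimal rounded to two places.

4: fault, frames (4)
8: fault, frames (4 8)
3: fault, frames (4 8 3)
8: hit
0: fault, frames (4 8 3 0)
8: hit
4: hit
0: hit
9: fault, evict 3, frames (4 8 0 9)
4: hit
0: hit
4: hit
Hits: 7 of 12 references → 7/12 = 0.5833.

0.58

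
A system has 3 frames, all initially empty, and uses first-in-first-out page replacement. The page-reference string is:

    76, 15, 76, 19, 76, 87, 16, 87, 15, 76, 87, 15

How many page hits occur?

4

76 → miss, frames [76]
15 → miss, frames [76, 15]
76 → hit
19 → miss, frames [76, 15, 19]
76 → hit
87 → miss, evict 76, frames [15, 19, 87]
16 → miss, evict 15, frames [19, 87, 16]
87 → hit
15 → miss, evict 19, frames [87, 16, 15]
76 → miss, evict 87, frames [16, 15, 76]
87 → miss, evict 16, frames [15, 76, 87]
15 → hit
Hits: 4.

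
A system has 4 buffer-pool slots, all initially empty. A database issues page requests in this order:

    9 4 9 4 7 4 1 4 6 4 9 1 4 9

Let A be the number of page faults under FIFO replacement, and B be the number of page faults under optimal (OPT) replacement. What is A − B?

Under FIFO: F F . . F . F . F . F . F . → 7 faults.
Under OPT: F F . . F . F . F . . . . . → 5 faults.
A − B = 7 − 5 = 2.

2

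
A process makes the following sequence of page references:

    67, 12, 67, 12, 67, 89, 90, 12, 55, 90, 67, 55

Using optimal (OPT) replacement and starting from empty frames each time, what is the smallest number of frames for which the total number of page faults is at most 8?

f=1: 12 faults
f=2: 6 faults
f=3: 5 faults
f=4: 5 faults
f=5: 5 faults
Smallest f with faults ≤ 8 is 2.

2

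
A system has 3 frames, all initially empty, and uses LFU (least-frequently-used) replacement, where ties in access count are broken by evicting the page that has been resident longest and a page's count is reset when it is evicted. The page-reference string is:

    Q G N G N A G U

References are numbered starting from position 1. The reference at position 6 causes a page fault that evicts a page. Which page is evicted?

Q

pos 1: Q: miss, frames (Q)
pos 2: G: miss, frames (Q G)
pos 3: N: miss, frames (Q G N)
pos 4: G: hit
pos 5: N: hit
pos 6: A: miss, evict Q, frames (G N A)
At position 6, page Q is evicted.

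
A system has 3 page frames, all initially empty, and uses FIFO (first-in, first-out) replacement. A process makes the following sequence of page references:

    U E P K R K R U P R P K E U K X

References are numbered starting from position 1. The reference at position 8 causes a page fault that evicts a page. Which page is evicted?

P

pos 1: U → miss, frames {U}
pos 2: E → miss, frames {U,E}
pos 3: P → miss, frames {U,E,P}
pos 4: K → miss, evict U, frames {E,P,K}
pos 5: R → miss, evict E, frames {P,K,R}
pos 6: K → hit
pos 7: R → hit
pos 8: U → miss, evict P, frames {K,R,U}
At position 8, page P is evicted.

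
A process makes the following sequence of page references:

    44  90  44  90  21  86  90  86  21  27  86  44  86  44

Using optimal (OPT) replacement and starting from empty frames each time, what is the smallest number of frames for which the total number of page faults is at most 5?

f=1: 14 faults
f=2: 7 faults
f=3: 6 faults
f=4: 5 faults
f=5: 5 faults
Smallest f with faults ≤ 5 is 4.

4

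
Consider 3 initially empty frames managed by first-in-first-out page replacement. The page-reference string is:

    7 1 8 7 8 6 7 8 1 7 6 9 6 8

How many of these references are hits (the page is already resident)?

5

7 -> miss, frames [7]
1 -> miss, frames [7, 1]
8 -> miss, frames [7, 1, 8]
7 -> hit
8 -> hit
6 -> miss, evict 7, frames [1, 8, 6]
7 -> miss, evict 1, frames [8, 6, 7]
8 -> hit
1 -> miss, evict 8, frames [6, 7, 1]
7 -> hit
6 -> hit
9 -> miss, evict 6, frames [7, 1, 9]
6 -> miss, evict 7, frames [1, 9, 6]
8 -> miss, evict 1, frames [9, 6, 8]
Hits: 5.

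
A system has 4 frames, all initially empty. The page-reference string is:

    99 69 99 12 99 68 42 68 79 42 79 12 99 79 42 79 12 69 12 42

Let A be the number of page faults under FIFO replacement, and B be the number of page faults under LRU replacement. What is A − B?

1

Under FIFO: F F . F . F F . F . . . F . . . F F . F → 10 faults.
Under LRU: F F . F . F F . F . . F F . . . . F . . → 9 faults.
A − B = 10 − 9 = 1.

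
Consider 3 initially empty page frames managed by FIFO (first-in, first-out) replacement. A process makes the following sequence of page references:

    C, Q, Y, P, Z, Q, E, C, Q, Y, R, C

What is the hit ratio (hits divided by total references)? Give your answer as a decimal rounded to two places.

0.17

C -> miss, frames (C)
Q -> miss, frames (C Q)
Y -> miss, frames (C Q Y)
P -> miss, evict C, frames (Q Y P)
Z -> miss, evict Q, frames (Y P Z)
Q -> miss, evict Y, frames (P Z Q)
E -> miss, evict P, frames (Z Q E)
C -> miss, evict Z, frames (Q E C)
Q -> hit
Y -> miss, evict Q, frames (E C Y)
R -> miss, evict E, frames (C Y R)
C -> hit
Hits: 2 of 12 references → 2/12 = 0.1667.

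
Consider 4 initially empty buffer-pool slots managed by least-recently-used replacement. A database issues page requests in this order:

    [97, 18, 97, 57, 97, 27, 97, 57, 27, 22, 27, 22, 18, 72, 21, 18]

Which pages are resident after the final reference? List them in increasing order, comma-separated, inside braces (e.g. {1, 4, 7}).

97: fault, frames {97}
18: fault, frames {97,18}
97: hit
57: fault, frames {18,97,57}
97: hit
27: fault, frames {18,57,97,27}
97: hit
57: hit
27: hit
22: fault, evict 18, frames {97,57,27,22}
27: hit
22: hit
18: fault, evict 97, frames {57,27,22,18}
72: fault, evict 57, frames {27,22,18,72}
21: fault, evict 27, frames {22,18,72,21}
18: hit

{18, 21, 22, 72}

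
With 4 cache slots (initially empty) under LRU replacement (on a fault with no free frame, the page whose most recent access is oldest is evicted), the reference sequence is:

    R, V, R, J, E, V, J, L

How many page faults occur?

R → fault, frames [R]
V → fault, frames [R, V]
R → hit
J → fault, frames [V, R, J]
E → fault, frames [V, R, J, E]
V → hit
J → hit
L → fault, evict R, frames [E, V, J, L]
Page faults: 5.

5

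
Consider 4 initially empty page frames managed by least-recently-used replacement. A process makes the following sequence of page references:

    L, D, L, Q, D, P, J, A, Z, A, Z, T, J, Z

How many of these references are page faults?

8

L: miss, frames (L)
D: miss, frames (L D)
L: hit
Q: miss, frames (D L Q)
D: hit
P: miss, frames (L Q D P)
J: miss, evict L, frames (Q D P J)
A: miss, evict Q, frames (D P J A)
Z: miss, evict D, frames (P J A Z)
A: hit
Z: hit
T: miss, evict P, frames (J A Z T)
J: hit
Z: hit
Page faults: 8.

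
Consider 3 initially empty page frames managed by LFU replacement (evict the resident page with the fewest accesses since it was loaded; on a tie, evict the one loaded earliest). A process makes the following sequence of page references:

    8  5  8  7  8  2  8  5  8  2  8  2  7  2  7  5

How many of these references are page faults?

8: fault, frames {8}
5: fault, frames {8,5}
8: hit
7: fault, frames {8,5,7}
8: hit
2: fault, evict 5, frames {8,7,2}
8: hit
5: fault, evict 7, frames {8,2,5}
8: hit
2: hit
8: hit
2: hit
7: fault, evict 5, frames {8,2,7}
2: hit
7: hit
5: fault, evict 7, frames {8,2,5}
Page faults: 7.

7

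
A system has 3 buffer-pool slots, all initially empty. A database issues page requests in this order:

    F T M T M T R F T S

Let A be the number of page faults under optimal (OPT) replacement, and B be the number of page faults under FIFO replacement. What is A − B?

-2

Under OPT: F F F . . . F . . F → 5 faults.
Under FIFO: F F F . . . F F F F → 7 faults.
A − B = 5 − 7 = -2.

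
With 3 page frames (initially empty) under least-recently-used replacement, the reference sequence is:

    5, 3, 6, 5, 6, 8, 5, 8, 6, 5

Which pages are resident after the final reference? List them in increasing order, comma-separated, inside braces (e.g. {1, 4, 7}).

{5, 6, 8}

5 → fault, frames {5}
3 → fault, frames {5,3}
6 → fault, frames {5,3,6}
5 → hit
6 → hit
8 → fault, evict 3, frames {5,6,8}
5 → hit
8 → hit
6 → hit
5 → hit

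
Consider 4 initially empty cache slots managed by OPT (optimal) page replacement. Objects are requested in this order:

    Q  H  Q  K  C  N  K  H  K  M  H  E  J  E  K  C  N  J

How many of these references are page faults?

Q → miss, frames {Q}
H → miss, frames {Q,H}
Q → hit
K → miss, frames {Q,H,K}
C → miss, frames {Q,H,K,C}
N → miss, evict Q, frames {H,K,C,N}
K → hit
H → hit
K → hit
M → miss, evict N, frames {H,K,C,M}
H → hit
E → miss, evict M, frames {H,K,C,E}
J → miss, evict H, frames {K,C,E,J}
E → hit
K → hit
C → hit
N → miss, evict E, frames {K,C,J,N}
J → hit
Page faults: 9.

9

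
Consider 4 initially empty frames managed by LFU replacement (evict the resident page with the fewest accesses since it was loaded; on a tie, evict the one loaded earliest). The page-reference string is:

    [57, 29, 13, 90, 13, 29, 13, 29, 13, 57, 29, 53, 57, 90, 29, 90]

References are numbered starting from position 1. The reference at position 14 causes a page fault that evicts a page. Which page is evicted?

53

pos 1: 57 → miss, frames {57}
pos 2: 29 → miss, frames {57,29}
pos 3: 13 → miss, frames {57,29,13}
pos 4: 90 → miss, frames {57,29,13,90}
pos 5: 13 → hit
pos 6: 29 → hit
pos 7: 13 → hit
pos 8: 29 → hit
pos 9: 13 → hit
pos 10: 57 → hit
pos 11: 29 → hit
pos 12: 53 → miss, evict 90, frames {57,29,13,53}
pos 13: 57 → hit
pos 14: 90 → miss, evict 53, frames {57,29,13,90}
At position 14, page 53 is evicted.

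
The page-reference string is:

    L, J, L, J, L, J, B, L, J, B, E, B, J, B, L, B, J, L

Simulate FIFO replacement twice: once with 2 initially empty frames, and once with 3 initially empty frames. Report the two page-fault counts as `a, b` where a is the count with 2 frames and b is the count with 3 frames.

2 frames: F F . . . . F F F F F . F F F . F . → 11 faults.
3 frames: F F . . . . F . . . F . . . F . F . → 6 faults.
6 < 11: adding a frame reduced faults, as is typical.

11, 6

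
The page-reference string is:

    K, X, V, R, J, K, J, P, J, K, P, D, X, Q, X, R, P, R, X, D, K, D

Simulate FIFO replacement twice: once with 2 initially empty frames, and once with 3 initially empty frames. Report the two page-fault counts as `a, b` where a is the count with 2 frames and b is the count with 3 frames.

18, 15

2 frames: F F F F F F . F F F F F F F . F F . F F F . → 18 faults.
3 frames: F F F F F F . F . . . F F F . F F . F F F . → 15 faults.
15 < 18: adding a frame reduced faults, as is typical.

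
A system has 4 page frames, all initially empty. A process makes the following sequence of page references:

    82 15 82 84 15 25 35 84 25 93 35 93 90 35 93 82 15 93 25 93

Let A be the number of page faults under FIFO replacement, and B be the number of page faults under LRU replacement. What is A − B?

1

Under FIFO: F F . F . F F . . F . . F . . F F . F F → 11 faults.
Under LRU: F F . F . F F . . F . . F . . F F . F . → 10 faults.
A − B = 11 − 10 = 1.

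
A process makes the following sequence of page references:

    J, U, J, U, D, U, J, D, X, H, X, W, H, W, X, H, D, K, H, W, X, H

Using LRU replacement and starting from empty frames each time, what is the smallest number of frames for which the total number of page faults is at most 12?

f=1: 22 faults
f=2: 17 faults
f=3: 10 faults
f=4: 9 faults
f=5: 7 faults
f=6: 7 faults
f=7: 7 faults
Smallest f with faults ≤ 12 is 3.

3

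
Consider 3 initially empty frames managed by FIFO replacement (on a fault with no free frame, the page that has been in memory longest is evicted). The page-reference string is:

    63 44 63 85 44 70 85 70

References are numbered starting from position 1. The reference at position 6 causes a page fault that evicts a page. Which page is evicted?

pos 1: 63: fault, frames (63)
pos 2: 44: fault, frames (63 44)
pos 3: 63: hit
pos 4: 85: fault, frames (63 44 85)
pos 5: 44: hit
pos 6: 70: fault, evict 63, frames (44 85 70)
At position 6, page 63 is evicted.

63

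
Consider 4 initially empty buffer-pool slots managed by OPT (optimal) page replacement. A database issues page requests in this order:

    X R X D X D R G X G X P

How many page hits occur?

7

X → miss, frames [X]
R → miss, frames [X, R]
X → hit
D → miss, frames [X, R, D]
X → hit
D → hit
R → hit
G → miss, frames [X, R, D, G]
X → hit
G → hit
X → hit
P → miss, evict G, frames [X, R, D, P]
Hits: 7.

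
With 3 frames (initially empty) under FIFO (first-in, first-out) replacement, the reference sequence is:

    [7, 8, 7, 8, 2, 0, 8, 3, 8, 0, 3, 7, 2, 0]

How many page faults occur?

9

7 -> fault, frames (7)
8 -> fault, frames (7 8)
7 -> hit
8 -> hit
2 -> fault, frames (7 8 2)
0 -> fault, evict 7, frames (8 2 0)
8 -> hit
3 -> fault, evict 8, frames (2 0 3)
8 -> fault, evict 2, frames (0 3 8)
0 -> hit
3 -> hit
7 -> fault, evict 0, frames (3 8 7)
2 -> fault, evict 3, frames (8 7 2)
0 -> fault, evict 8, frames (7 2 0)
Page faults: 9.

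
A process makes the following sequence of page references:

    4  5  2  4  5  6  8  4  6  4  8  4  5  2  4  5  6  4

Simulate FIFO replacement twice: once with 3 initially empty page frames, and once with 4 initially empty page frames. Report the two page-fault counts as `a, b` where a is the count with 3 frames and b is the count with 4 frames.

10, 9

3 frames: F F F . . F F F . . . . F F . . F F → 10 faults.
4 frames: F F F . . F F F . . . . F F . . F . → 9 faults.
9 < 10: adding a frame reduced faults, as is typical.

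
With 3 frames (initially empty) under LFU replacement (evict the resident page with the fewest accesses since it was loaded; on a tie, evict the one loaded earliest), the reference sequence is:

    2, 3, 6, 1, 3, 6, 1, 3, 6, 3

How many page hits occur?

6

2 → miss, frames (2)
3 → miss, frames (2 3)
6 → miss, frames (2 3 6)
1 → miss, evict 2, frames (3 6 1)
3 → hit
6 → hit
1 → hit
3 → hit
6 → hit
3 → hit
Hits: 6.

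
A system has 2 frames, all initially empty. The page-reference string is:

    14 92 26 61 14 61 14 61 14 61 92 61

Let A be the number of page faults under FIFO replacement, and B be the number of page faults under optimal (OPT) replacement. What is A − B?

2

Under FIFO: F F F F F . . . . . F F → 7 faults.
Under OPT: F F F F . . . . . . F . → 5 faults.
A − B = 7 − 5 = 2.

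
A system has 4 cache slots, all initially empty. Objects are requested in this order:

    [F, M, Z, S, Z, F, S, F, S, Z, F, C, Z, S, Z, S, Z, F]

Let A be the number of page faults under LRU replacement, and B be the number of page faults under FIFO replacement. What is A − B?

-1

Under LRU: F F F F . . . . . . . F . . . . . . → 5 faults.
Under FIFO: F F F F . . . . . . . F . . . . . F → 6 faults.
A − B = 5 − 6 = -1.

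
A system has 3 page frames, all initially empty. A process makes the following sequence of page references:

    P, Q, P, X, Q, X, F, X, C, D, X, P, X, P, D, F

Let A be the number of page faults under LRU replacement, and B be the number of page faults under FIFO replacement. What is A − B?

-1

Under LRU: F F . F . . F . F F . F . . . F → 8 faults.
Under FIFO: F F . F . . F . F F F F . . . F → 9 faults.
A − B = 8 − 9 = -1.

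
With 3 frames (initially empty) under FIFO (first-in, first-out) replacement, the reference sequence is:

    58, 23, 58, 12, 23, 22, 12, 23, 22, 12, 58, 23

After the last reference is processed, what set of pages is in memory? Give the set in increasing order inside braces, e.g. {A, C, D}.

58 → fault, frames (58)
23 → fault, frames (58 23)
58 → hit
12 → fault, frames (58 23 12)
23 → hit
22 → fault, evict 58, frames (23 12 22)
12 → hit
23 → hit
22 → hit
12 → hit
58 → fault, evict 23, frames (12 22 58)
23 → fault, evict 12, frames (22 58 23)

{22, 23, 58}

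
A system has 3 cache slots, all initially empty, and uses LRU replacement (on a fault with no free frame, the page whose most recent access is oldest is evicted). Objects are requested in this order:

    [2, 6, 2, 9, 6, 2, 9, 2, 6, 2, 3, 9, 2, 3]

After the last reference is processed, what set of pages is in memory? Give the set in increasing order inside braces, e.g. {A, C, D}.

2 -> miss, frames {2}
6 -> miss, frames {2,6}
2 -> hit
9 -> miss, frames {6,2,9}
6 -> hit
2 -> hit
9 -> hit
2 -> hit
6 -> hit
2 -> hit
3 -> miss, evict 9, frames {6,2,3}
9 -> miss, evict 6, frames {2,3,9}
2 -> hit
3 -> hit

{2, 3, 9}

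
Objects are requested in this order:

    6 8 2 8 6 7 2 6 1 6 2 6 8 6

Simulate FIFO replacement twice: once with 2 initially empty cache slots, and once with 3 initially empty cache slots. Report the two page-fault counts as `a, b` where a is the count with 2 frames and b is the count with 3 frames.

11, 9

2 frames: F F F . F F F F F . F F F . → 11 faults.
3 frames: F F F . . F . F F . F . F F → 9 faults.
9 < 11: adding a frame reduced faults, as is typical.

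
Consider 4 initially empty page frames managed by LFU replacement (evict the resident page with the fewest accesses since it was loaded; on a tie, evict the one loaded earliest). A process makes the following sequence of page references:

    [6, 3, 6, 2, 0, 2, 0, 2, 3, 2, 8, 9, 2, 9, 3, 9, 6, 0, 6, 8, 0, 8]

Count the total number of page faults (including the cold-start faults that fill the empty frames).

6 -> fault, frames (6)
3 -> fault, frames (6 3)
6 -> hit
2 -> fault, frames (6 3 2)
0 -> fault, frames (6 3 2 0)
2 -> hit
0 -> hit
2 -> hit
3 -> hit
2 -> hit
8 -> fault, evict 6, frames (3 2 0 8)
9 -> fault, evict 8, frames (3 2 0 9)
2 -> hit
9 -> hit
3 -> hit
9 -> hit
6 -> fault, evict 0, frames (3 2 9 6)
0 -> fault, evict 6, frames (3 2 9 0)
6 -> fault, evict 0, frames (3 2 9 6)
8 -> fault, evict 6, frames (3 2 9 8)
0 -> fault, evict 8, frames (3 2 9 0)
8 -> fault, evict 0, frames (3 2 9 8)
Page faults: 12.

12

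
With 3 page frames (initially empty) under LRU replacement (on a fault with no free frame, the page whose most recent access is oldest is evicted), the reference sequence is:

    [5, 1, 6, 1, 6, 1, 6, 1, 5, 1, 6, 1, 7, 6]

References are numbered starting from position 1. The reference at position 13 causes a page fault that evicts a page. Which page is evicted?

5

pos 1: 5 -> fault, frames [5]
pos 2: 1 -> fault, frames [5, 1]
pos 3: 6 -> fault, frames [5, 1, 6]
pos 4: 1 -> hit
pos 5: 6 -> hit
pos 6: 1 -> hit
pos 7: 6 -> hit
pos 8: 1 -> hit
pos 9: 5 -> hit
pos 10: 1 -> hit
pos 11: 6 -> hit
pos 12: 1 -> hit
pos 13: 7 -> fault, evict 5, frames [6, 1, 7]
At position 13, page 5 is evicted.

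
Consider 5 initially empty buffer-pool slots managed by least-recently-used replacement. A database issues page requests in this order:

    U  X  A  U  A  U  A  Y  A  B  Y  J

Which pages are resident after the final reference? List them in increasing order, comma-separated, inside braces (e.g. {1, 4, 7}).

U: miss, frames {U}
X: miss, frames {U,X}
A: miss, frames {U,X,A}
U: hit
A: hit
U: hit
A: hit
Y: miss, frames {X,U,A,Y}
A: hit
B: miss, frames {X,U,Y,A,B}
Y: hit
J: miss, evict X, frames {U,A,B,Y,J}

{A, B, J, U, Y}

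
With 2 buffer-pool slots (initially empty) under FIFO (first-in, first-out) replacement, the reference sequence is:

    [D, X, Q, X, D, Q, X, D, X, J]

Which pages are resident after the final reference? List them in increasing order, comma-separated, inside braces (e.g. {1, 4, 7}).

{J, X}

D: miss, frames (D)
X: miss, frames (D X)
Q: miss, evict D, frames (X Q)
X: hit
D: miss, evict X, frames (Q D)
Q: hit
X: miss, evict Q, frames (D X)
D: hit
X: hit
J: miss, evict D, frames (X J)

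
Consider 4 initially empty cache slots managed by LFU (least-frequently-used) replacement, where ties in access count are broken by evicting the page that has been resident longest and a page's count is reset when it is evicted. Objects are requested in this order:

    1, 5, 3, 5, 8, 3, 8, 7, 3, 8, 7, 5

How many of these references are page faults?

5

1: miss, frames {1}
5: miss, frames {1,5}
3: miss, frames {1,5,3}
5: hit
8: miss, frames {1,5,3,8}
3: hit
8: hit
7: miss, evict 1, frames {5,3,8,7}
3: hit
8: hit
7: hit
5: hit
Page faults: 5.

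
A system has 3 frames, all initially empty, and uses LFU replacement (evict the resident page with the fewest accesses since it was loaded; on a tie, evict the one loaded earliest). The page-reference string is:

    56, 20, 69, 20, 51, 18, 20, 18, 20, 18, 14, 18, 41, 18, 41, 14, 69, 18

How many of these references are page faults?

56 -> fault, frames {56}
20 -> fault, frames {56,20}
69 -> fault, frames {56,20,69}
20 -> hit
51 -> fault, evict 56, frames {20,69,51}
18 -> fault, evict 69, frames {20,51,18}
20 -> hit
18 -> hit
20 -> hit
18 -> hit
14 -> fault, evict 51, frames {20,18,14}
18 -> hit
41 -> fault, evict 14, frames {20,18,41}
18 -> hit
41 -> hit
14 -> fault, evict 41, frames {20,18,14}
69 -> fault, evict 14, frames {20,18,69}
18 -> hit
Page faults: 9.

9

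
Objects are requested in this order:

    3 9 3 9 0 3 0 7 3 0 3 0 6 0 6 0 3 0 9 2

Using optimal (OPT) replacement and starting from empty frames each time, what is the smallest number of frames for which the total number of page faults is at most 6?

4

f=1: 20 faults
f=2: 9 faults
f=3: 7 faults
f=4: 6 faults
f=5: 6 faults
f=6: 6 faults
Smallest f with faults ≤ 6 is 4.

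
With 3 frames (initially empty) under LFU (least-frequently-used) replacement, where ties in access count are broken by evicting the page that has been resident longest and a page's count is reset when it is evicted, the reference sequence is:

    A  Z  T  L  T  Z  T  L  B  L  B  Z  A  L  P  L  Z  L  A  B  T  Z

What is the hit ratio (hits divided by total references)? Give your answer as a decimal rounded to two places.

0.45

A → miss, frames [A]
Z → miss, frames [A, Z]
T → miss, frames [A, Z, T]
L → miss, evict A, frames [Z, T, L]
T → hit
Z → hit
T → hit
L → hit
B → miss, evict Z, frames [T, L, B]
L → hit
B → hit
Z → miss, evict B, frames [T, L, Z]
A → miss, evict Z, frames [T, L, A]
L → hit
P → miss, evict A, frames [T, L, P]
L → hit
Z → miss, evict P, frames [T, L, Z]
L → hit
A → miss, evict Z, frames [T, L, A]
B → miss, evict A, frames [T, L, B]
T → hit
Z → miss, evict B, frames [T, L, Z]
Hits: 10 of 22 references → 10/22 = 0.4545.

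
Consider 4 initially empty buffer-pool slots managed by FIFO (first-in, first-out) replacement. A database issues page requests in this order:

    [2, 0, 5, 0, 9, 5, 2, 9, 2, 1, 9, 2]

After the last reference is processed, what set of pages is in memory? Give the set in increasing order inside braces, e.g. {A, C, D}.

{1, 2, 5, 9}

2 -> miss, frames [2]
0 -> miss, frames [2, 0]
5 -> miss, frames [2, 0, 5]
0 -> hit
9 -> miss, frames [2, 0, 5, 9]
5 -> hit
2 -> hit
9 -> hit
2 -> hit
1 -> miss, evict 2, frames [0, 5, 9, 1]
9 -> hit
2 -> miss, evict 0, frames [5, 9, 1, 2]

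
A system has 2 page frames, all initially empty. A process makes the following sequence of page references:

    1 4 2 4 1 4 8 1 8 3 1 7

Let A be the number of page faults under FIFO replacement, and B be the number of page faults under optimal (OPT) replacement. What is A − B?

Under FIFO: F F F . F F F F . F . F → 9 faults.
Under OPT: F F F . F . F . . F . F → 7 faults.
A − B = 9 − 7 = 2.

2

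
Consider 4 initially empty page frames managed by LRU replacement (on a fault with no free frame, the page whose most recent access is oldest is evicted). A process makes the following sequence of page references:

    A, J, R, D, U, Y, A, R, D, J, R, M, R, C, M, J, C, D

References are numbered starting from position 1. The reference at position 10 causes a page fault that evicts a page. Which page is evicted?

Y

pos 1: A: fault, frames [A]
pos 2: J: fault, frames [A, J]
pos 3: R: fault, frames [A, J, R]
pos 4: D: fault, frames [A, J, R, D]
pos 5: U: fault, evict A, frames [J, R, D, U]
pos 6: Y: fault, evict J, frames [R, D, U, Y]
pos 7: A: fault, evict R, frames [D, U, Y, A]
pos 8: R: fault, evict D, frames [U, Y, A, R]
pos 9: D: fault, evict U, frames [Y, A, R, D]
pos 10: J: fault, evict Y, frames [A, R, D, J]
At position 10, page Y is evicted.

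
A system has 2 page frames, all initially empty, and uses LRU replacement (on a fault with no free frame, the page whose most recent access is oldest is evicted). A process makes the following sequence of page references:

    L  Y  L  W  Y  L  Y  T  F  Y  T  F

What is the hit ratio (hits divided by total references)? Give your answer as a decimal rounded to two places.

0.17

L → miss, frames [L]
Y → miss, frames [L, Y]
L → hit
W → miss, evict Y, frames [L, W]
Y → miss, evict L, frames [W, Y]
L → miss, evict W, frames [Y, L]
Y → hit
T → miss, evict L, frames [Y, T]
F → miss, evict Y, frames [T, F]
Y → miss, evict T, frames [F, Y]
T → miss, evict F, frames [Y, T]
F → miss, evict Y, frames [T, F]
Hits: 2 of 12 references → 2/12 = 0.1667.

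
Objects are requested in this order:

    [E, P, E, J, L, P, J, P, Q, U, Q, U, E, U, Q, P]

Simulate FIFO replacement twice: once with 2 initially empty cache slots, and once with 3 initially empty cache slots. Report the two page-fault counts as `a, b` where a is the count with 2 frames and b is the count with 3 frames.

11, 8

2 frames: F F . F F F F . F F . . F . F F → 11 faults.
3 frames: F F . F F . . . F F . . F . . F → 8 faults.
8 < 11: adding a frame reduced faults, as is typical.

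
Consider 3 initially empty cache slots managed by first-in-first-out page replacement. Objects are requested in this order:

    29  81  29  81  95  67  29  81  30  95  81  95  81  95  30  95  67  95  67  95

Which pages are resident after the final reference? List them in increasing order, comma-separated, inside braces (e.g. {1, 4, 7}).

{30, 67, 95}

29 -> miss, frames [29]
81 -> miss, frames [29, 81]
29 -> hit
81 -> hit
95 -> miss, frames [29, 81, 95]
67 -> miss, evict 29, frames [81, 95, 67]
29 -> miss, evict 81, frames [95, 67, 29]
81 -> miss, evict 95, frames [67, 29, 81]
30 -> miss, evict 67, frames [29, 81, 30]
95 -> miss, evict 29, frames [81, 30, 95]
81 -> hit
95 -> hit
81 -> hit
95 -> hit
30 -> hit
95 -> hit
67 -> miss, evict 81, frames [30, 95, 67]
95 -> hit
67 -> hit
95 -> hit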